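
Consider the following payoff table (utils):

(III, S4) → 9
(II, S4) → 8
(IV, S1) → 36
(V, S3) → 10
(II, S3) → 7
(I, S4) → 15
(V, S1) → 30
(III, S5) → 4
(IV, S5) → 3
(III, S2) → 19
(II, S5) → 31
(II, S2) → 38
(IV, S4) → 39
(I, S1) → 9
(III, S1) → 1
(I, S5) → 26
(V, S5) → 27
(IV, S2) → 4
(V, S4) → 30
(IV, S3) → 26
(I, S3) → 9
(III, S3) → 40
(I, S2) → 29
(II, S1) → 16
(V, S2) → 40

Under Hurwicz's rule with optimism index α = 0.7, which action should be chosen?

I: 0.7·29 + 0.3·9 = 23
II: 0.7·38 + 0.3·7 = 28.7
III: 0.7·40 + 0.3·1 = 28.3
IV: 0.7·39 + 0.3·3 = 28.2
V: 0.7·40 + 0.3·10 = 31
Highest Hurwicz score = 31 → V.

V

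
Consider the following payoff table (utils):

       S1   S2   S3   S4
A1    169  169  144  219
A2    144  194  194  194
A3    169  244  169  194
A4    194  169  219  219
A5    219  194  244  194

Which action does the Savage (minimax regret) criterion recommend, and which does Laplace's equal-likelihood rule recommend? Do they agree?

Column bests: S1=219, S2=244, S3=244, S4=219.
A1 regrets: 50, 75, 100, 0 → max 100
A2 regrets: 75, 50, 50, 25 → max 75
A3 regrets: 50, 0, 75, 25 → max 75
A4 regrets: 25, 75, 25, 0 → max 75
A5 regrets: 0, 50, 0, 25 → max 50
Smallest max regret = 50 → A5.
Row averages: A1=175.25, A2=181.5, A3=194, A4=200.25, A5=212.75
Highest average = 212.75 → A5.

minimax regret → A5; laplace → A5 (agree)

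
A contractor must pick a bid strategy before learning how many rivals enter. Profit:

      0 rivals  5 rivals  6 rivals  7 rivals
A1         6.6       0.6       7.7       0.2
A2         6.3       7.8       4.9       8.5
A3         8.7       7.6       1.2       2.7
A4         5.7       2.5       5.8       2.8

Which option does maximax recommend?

Row maxima: A1=7.7, A2=8.5, A3=8.7, A4=5.8
Best best-case = 8.7 → A3.

A3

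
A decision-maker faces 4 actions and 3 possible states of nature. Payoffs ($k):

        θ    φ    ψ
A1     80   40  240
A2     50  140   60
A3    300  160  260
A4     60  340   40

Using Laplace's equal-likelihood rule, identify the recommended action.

Row averages: A1=120, A2=250/3, A3=240, A4=440/3
Highest average = 240 → A3.

A3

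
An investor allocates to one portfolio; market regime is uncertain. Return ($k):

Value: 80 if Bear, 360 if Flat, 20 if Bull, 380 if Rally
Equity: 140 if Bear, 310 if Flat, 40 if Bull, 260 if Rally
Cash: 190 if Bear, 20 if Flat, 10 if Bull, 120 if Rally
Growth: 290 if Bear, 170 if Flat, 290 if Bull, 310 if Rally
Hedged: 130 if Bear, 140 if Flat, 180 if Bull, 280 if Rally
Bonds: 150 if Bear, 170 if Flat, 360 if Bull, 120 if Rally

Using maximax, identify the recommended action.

Row maxima: Value=380, Equity=310, Cash=190, Growth=310, Hedged=280, Bonds=360
Best best-case = 380 → Value.

Value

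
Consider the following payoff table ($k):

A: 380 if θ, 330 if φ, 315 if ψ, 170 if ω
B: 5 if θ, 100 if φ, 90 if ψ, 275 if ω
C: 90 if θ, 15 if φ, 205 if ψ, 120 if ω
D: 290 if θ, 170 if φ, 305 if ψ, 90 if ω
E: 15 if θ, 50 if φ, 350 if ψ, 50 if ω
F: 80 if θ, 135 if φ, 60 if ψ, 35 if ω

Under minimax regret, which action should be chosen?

Column bests: θ=380, φ=330, ψ=350, ω=275.
A regrets: 0, 0, 35, 105 → max 105
B regrets: 375, 230, 260, 0 → max 375
C regrets: 290, 315, 145, 155 → max 315
D regrets: 90, 160, 45, 185 → max 185
E regrets: 365, 280, 0, 225 → max 365
F regrets: 300, 195, 290, 240 → max 300
Smallest max regret = 105 → A.

A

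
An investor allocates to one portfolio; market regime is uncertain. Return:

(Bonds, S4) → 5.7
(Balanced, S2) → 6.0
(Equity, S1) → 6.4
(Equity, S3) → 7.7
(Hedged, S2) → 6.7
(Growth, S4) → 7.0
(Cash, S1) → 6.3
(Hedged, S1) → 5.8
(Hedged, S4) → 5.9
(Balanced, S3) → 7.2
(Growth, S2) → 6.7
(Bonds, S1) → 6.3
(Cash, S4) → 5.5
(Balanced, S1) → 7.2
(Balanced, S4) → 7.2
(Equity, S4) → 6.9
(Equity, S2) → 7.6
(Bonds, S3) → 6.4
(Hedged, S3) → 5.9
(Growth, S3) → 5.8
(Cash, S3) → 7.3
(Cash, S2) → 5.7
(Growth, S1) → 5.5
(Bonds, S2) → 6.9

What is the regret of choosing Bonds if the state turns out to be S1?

Best payoff under S1 is 7.2.
Regret = 7.2 − 6.3 = 0.9.

0.9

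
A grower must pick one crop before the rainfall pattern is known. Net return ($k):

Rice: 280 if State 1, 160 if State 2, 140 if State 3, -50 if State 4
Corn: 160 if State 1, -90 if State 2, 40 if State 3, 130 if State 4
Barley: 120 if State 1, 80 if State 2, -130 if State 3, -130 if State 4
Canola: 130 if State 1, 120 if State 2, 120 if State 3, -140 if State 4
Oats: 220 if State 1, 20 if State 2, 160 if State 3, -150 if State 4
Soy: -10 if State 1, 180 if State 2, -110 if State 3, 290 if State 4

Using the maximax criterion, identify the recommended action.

Row maxima: Rice=280, Corn=160, Barley=120, Canola=130, Oats=220, Soy=290
Best best-case = 290 → Soy.

Soy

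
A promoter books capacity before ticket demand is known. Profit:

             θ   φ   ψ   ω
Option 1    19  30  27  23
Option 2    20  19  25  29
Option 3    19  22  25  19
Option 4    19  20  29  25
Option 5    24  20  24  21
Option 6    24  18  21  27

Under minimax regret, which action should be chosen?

Option 1

Column bests: θ=24, φ=30, ψ=29, ω=29.
Option 1 regrets: 5, 0, 2, 6 → max 6
Option 2 regrets: 4, 11, 4, 0 → max 11
Option 3 regrets: 5, 8, 4, 10 → max 10
Option 4 regrets: 5, 10, 0, 4 → max 10
Option 5 regrets: 0, 10, 5, 8 → max 10
Option 6 regrets: 0, 12, 8, 2 → max 12
Smallest max regret = 6 → Option 1.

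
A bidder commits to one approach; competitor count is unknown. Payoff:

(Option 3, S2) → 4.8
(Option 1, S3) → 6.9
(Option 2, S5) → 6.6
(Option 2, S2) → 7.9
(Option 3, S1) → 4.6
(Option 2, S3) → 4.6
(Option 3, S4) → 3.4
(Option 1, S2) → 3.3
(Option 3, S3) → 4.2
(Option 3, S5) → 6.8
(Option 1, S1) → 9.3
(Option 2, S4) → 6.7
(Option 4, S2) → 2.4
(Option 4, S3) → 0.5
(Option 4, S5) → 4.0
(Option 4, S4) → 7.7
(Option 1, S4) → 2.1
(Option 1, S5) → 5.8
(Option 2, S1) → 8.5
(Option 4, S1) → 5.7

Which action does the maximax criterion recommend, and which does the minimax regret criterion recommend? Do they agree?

maximax → Option 1; minimax regret → Option 2 (disagree)

Row maxima: Option 1=9.3, Option 2=8.5, Option 3=6.8, Option 4=7.7
Best best-case = 9.3 → Option 1.
Column bests: S1=9.3, S2=7.9, S3=6.9, S4=7.7, S5=6.8.
Option 1 regrets: 0.0, 4.6, 0.0, 5.6, 1.0 → max 5.6
Option 2 regrets: 0.8, 0.0, 2.3, 1.0, 0.2 → max 2.3
Option 3 regrets: 4.7, 3.1, 2.7, 4.3, 0.0 → max 4.7
Option 4 regrets: 3.6, 5.5, 6.4, 0.0, 2.8 → max 6.4
Smallest max regret = 2.3 → Option 2.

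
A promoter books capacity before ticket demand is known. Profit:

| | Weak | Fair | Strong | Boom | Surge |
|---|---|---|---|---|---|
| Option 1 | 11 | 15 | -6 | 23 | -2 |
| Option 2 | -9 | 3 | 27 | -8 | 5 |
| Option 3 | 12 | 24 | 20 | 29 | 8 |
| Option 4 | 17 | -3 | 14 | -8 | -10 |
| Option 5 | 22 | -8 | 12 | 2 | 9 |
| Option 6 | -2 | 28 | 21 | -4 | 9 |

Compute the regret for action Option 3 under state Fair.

Best payoff under Fair is 28.
Regret = 28 − 24 = 4.

4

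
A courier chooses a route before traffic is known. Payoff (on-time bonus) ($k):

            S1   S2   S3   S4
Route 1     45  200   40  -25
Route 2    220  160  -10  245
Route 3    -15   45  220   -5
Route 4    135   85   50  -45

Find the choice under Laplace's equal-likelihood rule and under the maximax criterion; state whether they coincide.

Row averages: Route 1=65, Route 2=153.75, Route 3=61.25, Route 4=56.25
Highest average = 153.75 → Route 2.
Row maxima: Route 1=200, Route 2=245, Route 3=220, Route 4=135
Best best-case = 245 → Route 2.

laplace → Route 2; maximax → Route 2 (agree)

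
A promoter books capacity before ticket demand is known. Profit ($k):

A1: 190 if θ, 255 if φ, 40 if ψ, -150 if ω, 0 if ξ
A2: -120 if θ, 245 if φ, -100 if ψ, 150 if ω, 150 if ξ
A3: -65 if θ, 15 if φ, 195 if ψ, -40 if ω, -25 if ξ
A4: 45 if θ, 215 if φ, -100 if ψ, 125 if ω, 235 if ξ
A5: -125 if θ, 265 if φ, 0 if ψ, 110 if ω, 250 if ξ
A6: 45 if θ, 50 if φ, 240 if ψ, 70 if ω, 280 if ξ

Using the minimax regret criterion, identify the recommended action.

A6

Column bests: θ=190, φ=265, ψ=240, ω=150, ξ=280.
A1 regrets: 0, 10, 200, 300, 280 → max 300
A2 regrets: 310, 20, 340, 0, 130 → max 340
A3 regrets: 255, 250, 45, 190, 305 → max 305
A4 regrets: 145, 50, 340, 25, 45 → max 340
A5 regrets: 315, 0, 240, 40, 30 → max 315
A6 regrets: 145, 215, 0, 80, 0 → max 215
Smallest max regret = 215 → A6.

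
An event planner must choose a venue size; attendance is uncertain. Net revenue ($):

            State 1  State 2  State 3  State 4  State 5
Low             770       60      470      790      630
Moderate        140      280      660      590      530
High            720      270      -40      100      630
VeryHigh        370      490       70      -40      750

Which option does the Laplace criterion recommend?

Row averages: Low=544, Moderate=440, High=336, VeryHigh=328
Highest average = 544 → Low.

Low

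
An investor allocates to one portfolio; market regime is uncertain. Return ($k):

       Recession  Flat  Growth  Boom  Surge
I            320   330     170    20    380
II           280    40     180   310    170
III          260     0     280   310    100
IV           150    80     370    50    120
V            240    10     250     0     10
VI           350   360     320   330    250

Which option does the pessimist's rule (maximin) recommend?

VI

Row minima: I=20, II=40, III=0, IV=50, V=0, VI=250
Best worst-case = 250 → VI.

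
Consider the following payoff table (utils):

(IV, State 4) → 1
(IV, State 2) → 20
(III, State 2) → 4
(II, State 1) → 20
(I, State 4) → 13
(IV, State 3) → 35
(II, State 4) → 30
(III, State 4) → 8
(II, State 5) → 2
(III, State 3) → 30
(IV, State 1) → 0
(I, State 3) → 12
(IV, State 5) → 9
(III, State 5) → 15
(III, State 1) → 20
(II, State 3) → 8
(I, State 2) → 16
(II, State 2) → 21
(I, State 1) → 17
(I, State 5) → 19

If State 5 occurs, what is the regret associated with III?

4

Best payoff under State 5 is 19.
Regret = 19 − 15 = 4.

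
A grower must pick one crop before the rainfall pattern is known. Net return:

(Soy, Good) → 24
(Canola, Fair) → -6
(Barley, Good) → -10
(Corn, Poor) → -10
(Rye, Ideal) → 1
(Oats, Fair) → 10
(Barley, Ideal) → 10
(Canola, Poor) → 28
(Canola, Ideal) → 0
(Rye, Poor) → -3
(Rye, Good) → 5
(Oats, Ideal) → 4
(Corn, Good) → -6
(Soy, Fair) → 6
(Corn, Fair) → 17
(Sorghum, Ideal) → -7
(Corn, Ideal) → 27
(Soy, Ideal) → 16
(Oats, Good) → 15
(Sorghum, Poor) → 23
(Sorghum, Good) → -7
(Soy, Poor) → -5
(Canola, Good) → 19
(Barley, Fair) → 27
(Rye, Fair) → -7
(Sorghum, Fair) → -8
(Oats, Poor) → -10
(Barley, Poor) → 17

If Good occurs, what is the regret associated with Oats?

Best payoff under Good is 24.
Regret = 24 − 15 = 9.

9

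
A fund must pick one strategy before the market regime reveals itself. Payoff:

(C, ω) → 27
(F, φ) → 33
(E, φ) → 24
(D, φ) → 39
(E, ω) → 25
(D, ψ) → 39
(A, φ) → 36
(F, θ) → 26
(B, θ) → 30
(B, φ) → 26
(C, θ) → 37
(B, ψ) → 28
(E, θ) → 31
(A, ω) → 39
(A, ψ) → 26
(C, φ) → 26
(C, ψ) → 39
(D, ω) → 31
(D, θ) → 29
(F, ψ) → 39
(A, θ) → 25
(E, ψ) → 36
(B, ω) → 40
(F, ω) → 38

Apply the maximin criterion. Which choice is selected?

D

Row minima: A=25, B=26, C=26, D=29, E=24, F=26
Best worst-case = 29 → D.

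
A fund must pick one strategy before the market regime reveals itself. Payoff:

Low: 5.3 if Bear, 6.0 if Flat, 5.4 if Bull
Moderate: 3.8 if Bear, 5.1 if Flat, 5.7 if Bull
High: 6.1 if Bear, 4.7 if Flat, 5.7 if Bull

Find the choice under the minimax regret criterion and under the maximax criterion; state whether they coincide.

Column bests: Bear=6.1, Flat=6.0, Bull=5.7.
Low regrets: 0.8, 0.0, 0.3 → max 0.8
Moderate regrets: 2.3, 0.9, 0.0 → max 2.3
High regrets: 0.0, 1.3, 0.0 → max 1.3
Smallest max regret = 0.8 → Low.
Row maxima: Low=6.0, Moderate=5.7, High=6.1
Best best-case = 6.1 → High.

minimax regret → Low; maximax → High (disagree)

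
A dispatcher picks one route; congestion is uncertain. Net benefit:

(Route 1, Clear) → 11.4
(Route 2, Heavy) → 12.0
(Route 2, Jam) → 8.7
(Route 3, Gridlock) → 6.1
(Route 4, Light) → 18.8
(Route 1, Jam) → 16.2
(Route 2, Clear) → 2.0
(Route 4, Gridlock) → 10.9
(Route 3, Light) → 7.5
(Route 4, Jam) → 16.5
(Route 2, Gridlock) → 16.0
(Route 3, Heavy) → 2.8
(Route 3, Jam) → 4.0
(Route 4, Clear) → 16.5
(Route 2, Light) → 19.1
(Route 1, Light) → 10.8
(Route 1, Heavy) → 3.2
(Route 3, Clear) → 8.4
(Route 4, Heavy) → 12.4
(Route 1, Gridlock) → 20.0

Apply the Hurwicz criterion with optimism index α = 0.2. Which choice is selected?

Route 4

Route 1: 0.2·20.0 + 0.8·3.2 = 6.56
Route 2: 0.2·19.1 + 0.8·2.0 = 5.42
Route 3: 0.2·8.4 + 0.8·2.8 = 3.92
Route 4: 0.2·18.8 + 0.8·10.9 = 12.48
Highest Hurwicz score = 12.48 → Route 4.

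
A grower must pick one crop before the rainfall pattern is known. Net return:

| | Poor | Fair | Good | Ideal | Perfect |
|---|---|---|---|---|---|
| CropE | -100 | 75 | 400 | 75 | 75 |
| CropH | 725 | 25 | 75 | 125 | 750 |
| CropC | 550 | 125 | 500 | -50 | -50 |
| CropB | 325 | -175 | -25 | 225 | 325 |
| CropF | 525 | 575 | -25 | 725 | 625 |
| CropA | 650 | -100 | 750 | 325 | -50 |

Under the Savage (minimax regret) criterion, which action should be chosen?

CropH

Column bests: Poor=725, Fair=575, Good=750, Ideal=725, Perfect=750.
CropE regrets: 825, 500, 350, 650, 675 → max 825
CropH regrets: 0, 550, 675, 600, 0 → max 675
CropC regrets: 175, 450, 250, 775, 800 → max 800
CropB regrets: 400, 750, 775, 500, 425 → max 775
CropF regrets: 200, 0, 775, 0, 125 → max 775
CropA regrets: 75, 675, 0, 400, 800 → max 800
Smallest max regret = 675 → CropH.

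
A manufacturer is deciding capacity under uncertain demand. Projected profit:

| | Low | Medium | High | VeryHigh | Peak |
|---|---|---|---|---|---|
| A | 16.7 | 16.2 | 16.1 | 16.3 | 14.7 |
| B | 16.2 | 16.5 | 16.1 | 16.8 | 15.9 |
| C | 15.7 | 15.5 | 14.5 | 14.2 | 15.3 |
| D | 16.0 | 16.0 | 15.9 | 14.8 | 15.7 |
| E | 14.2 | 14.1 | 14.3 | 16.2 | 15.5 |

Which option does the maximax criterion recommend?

B

Row maxima: A=16.7, B=16.8, C=15.7, D=16.0, E=16.2
Best best-case = 16.8 → B.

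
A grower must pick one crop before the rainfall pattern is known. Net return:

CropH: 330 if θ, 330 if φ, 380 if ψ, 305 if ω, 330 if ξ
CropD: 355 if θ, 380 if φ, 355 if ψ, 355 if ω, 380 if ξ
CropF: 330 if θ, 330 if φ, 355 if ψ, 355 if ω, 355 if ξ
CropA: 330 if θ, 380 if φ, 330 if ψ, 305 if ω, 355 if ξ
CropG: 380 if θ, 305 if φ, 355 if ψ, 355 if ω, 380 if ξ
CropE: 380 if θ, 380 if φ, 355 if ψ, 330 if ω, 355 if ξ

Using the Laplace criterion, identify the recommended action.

Row averages: CropH=335, CropD=365, CropF=345, CropA=340, CropG=355, CropE=360
Highest average = 365 → CropD.

CropD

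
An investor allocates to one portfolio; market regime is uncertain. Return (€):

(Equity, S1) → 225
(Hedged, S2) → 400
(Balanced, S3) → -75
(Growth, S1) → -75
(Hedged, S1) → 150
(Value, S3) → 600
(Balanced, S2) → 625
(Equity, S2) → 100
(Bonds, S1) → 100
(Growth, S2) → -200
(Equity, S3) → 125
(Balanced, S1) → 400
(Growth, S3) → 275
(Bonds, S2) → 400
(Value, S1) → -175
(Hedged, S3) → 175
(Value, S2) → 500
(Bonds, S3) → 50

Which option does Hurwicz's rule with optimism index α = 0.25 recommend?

Growth: 0.25·275 + 0.75·(-200) = -81.25
Balanced: 0.25·625 + 0.75·(-75) = 100
Equity: 0.25·225 + 0.75·100 = 131.25
Hedged: 0.25·400 + 0.75·150 = 212.5
Value: 0.25·600 + 0.75·(-175) = 18.75
Bonds: 0.25·400 + 0.75·50 = 137.5
Highest Hurwicz score = 212.5 → Hedged.

Hedged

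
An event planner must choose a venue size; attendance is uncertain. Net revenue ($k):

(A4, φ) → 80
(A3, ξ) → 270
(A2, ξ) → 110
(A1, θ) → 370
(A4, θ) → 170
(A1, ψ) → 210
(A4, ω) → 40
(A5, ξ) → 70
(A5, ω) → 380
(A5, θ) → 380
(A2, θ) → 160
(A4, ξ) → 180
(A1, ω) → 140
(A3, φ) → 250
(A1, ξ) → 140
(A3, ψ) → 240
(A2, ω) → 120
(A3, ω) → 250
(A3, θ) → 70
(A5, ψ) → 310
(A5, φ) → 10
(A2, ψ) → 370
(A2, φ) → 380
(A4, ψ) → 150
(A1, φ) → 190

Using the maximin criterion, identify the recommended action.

Row minima: A1=140, A2=110, A3=70, A4=40, A5=10
Best worst-case = 140 → A1.

A1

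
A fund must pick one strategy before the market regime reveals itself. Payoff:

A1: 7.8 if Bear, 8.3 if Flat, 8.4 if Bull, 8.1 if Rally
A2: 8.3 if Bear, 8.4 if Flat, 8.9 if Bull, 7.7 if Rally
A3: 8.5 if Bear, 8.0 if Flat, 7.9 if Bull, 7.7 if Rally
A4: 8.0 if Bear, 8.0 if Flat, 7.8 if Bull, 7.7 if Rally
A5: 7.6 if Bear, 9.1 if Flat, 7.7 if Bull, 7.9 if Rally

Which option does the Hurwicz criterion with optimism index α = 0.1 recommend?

A1

A1: 0.1·8.4 + 0.9·7.8 = 7.86
A2: 0.1·8.9 + 0.9·7.7 = 7.82
A3: 0.1·8.5 + 0.9·7.7 = 7.78
A4: 0.1·8.0 + 0.9·7.7 = 7.73
A5: 0.1·9.1 + 0.9·7.6 = 7.75
Highest Hurwicz score = 7.86 → A1.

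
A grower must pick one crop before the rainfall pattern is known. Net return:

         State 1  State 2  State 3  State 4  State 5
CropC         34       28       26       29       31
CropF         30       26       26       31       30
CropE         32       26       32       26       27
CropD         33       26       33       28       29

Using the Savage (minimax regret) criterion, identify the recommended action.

Column bests: State 1=34, State 2=28, State 3=33, State 4=31, State 5=31.
CropC regrets: 0, 0, 7, 2, 0 → max 7
CropF regrets: 4, 2, 7, 0, 1 → max 7
CropE regrets: 2, 2, 1, 5, 4 → max 5
CropD regrets: 1, 2, 0, 3, 2 → max 3
Smallest max regret = 3 → CropD.

CropD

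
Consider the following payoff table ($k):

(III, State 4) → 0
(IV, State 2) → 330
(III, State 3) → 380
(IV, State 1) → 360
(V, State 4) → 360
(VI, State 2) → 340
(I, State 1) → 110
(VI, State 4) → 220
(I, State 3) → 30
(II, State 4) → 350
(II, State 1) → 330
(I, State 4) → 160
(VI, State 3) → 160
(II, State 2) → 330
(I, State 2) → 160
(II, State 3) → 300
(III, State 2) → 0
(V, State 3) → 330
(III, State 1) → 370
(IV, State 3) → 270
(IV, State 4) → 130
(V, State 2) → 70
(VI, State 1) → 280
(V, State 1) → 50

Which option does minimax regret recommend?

II

Column bests: State 1=370, State 2=340, State 3=380, State 4=360.
I regrets: 260, 180, 350, 200 → max 350
II regrets: 40, 10, 80, 10 → max 80
III regrets: 0, 340, 0, 360 → max 360
IV regrets: 10, 10, 110, 230 → max 230
V regrets: 320, 270, 50, 0 → max 320
VI regrets: 90, 0, 220, 140 → max 220
Smallest max regret = 80 → II.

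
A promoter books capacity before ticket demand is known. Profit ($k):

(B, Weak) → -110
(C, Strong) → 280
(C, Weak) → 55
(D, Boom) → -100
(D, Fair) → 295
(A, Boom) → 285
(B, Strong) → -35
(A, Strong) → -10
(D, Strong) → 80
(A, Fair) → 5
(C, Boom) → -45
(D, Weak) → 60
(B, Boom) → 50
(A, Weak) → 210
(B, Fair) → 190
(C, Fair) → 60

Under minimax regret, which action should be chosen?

Column bests: Weak=210, Fair=295, Strong=280, Boom=285.
A regrets: 0, 290, 290, 0 → max 290
B regrets: 320, 105, 315, 235 → max 320
C regrets: 155, 235, 0, 330 → max 330
D regrets: 150, 0, 200, 385 → max 385
Smallest max regret = 290 → A.

A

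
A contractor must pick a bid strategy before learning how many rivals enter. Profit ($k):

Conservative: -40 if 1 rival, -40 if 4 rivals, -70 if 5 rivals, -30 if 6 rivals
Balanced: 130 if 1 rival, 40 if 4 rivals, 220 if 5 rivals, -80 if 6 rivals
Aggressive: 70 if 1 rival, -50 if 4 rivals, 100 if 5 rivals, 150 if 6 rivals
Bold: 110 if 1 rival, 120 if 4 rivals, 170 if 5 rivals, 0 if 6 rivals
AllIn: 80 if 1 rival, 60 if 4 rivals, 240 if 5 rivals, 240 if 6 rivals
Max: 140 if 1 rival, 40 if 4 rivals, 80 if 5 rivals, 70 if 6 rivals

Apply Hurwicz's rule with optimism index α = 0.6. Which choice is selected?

Conservative: 0.6·(-30) + 0.4·(-70) = -46
Balanced: 0.6·220 + 0.4·(-80) = 100
Aggressive: 0.6·150 + 0.4·(-50) = 70
Bold: 0.6·170 + 0.4·0 = 102
AllIn: 0.6·240 + 0.4·60 = 168
Max: 0.6·140 + 0.4·40 = 100
Highest Hurwicz score = 168 → AllIn.

AllIn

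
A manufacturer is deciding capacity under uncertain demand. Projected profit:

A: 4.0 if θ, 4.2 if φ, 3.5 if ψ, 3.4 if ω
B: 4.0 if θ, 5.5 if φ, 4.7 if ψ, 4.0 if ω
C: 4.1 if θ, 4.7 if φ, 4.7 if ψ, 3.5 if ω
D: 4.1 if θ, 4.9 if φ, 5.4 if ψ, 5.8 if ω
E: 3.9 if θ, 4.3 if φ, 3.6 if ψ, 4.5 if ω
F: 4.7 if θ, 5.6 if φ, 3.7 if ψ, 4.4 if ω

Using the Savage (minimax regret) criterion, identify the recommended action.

D

Column bests: θ=4.7, φ=5.6, ψ=5.4, ω=5.8.
A regrets: 0.7, 1.4, 1.9, 2.4 → max 2.4
B regrets: 0.7, 0.1, 0.7, 1.8 → max 1.8
C regrets: 0.6, 0.9, 0.7, 2.3 → max 2.3
D regrets: 0.6, 0.7, 0.0, 0.0 → max 0.7
E regrets: 0.8, 1.3, 1.8, 1.3 → max 1.8
F regrets: 0.0, 0.0, 1.7, 1.4 → max 1.7
Smallest max regret = 0.7 → D.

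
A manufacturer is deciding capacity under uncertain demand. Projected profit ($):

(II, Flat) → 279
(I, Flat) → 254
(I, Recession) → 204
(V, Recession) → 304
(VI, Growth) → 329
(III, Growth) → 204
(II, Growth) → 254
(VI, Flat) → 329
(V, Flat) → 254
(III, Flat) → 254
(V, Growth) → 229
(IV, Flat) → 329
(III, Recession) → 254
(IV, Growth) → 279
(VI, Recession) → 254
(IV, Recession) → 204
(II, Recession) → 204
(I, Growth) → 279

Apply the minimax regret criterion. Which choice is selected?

Column bests: Recession=304, Flat=329, Growth=329.
I regrets: 100, 75, 50 → max 100
II regrets: 100, 50, 75 → max 100
III regrets: 50, 75, 125 → max 125
IV regrets: 100, 0, 50 → max 100
V regrets: 0, 75, 100 → max 100
VI regrets: 50, 0, 0 → max 50
Smallest max regret = 50 → VI.

VI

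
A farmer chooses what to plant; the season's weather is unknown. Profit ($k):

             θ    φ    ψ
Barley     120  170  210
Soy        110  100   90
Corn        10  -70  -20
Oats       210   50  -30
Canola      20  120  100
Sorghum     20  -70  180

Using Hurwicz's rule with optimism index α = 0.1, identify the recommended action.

Barley: 0.1·210 + 0.9·120 = 129
Soy: 0.1·110 + 0.9·90 = 92
Corn: 0.1·10 + 0.9·(-70) = -62
Oats: 0.1·210 + 0.9·(-30) = -6
Canola: 0.1·120 + 0.9·20 = 30
Sorghum: 0.1·180 + 0.9·(-70) = -45
Highest Hurwicz score = 129 → Barley.

Barley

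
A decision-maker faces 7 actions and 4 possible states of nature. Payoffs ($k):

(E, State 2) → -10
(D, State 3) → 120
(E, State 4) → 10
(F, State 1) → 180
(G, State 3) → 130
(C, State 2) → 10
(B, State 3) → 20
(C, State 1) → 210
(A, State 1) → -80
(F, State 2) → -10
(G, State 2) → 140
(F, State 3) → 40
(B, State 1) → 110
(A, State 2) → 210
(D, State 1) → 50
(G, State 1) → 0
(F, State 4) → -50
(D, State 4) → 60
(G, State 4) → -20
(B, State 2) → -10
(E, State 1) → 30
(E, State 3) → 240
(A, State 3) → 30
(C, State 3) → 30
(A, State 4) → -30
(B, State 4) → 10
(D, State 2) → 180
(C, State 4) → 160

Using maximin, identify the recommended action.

Row minima: A=-80, B=-10, C=10, D=50, E=-10, F=-50, G=-20
Best worst-case = 50 → D.

D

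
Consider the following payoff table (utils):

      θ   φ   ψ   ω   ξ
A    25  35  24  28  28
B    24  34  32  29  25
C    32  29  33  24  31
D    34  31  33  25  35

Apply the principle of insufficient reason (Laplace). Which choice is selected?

Row averages: A=28, B=28.8, C=29.8, D=31.6
Highest average = 31.6 → D.

D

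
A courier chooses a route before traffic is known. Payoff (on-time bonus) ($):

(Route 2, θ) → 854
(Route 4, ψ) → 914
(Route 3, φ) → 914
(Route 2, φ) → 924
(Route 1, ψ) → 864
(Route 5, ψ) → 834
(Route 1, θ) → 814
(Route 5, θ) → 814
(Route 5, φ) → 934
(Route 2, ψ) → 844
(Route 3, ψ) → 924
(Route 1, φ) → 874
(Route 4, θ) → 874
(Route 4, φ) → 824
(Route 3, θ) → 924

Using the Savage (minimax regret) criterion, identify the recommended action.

Column bests: θ=924, φ=934, ψ=924.
Route 1 regrets: 110, 60, 60 → max 110
Route 2 regrets: 70, 10, 80 → max 80
Route 3 regrets: 0, 20, 0 → max 20
Route 4 regrets: 50, 110, 10 → max 110
Route 5 regrets: 110, 0, 90 → max 110
Smallest max regret = 20 → Route 3.

Route 3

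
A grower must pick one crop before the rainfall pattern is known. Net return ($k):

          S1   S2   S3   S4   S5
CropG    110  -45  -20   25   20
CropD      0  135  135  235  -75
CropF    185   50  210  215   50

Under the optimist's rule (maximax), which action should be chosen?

CropD

Row maxima: CropG=110, CropD=235, CropF=215
Best best-case = 235 → CropD.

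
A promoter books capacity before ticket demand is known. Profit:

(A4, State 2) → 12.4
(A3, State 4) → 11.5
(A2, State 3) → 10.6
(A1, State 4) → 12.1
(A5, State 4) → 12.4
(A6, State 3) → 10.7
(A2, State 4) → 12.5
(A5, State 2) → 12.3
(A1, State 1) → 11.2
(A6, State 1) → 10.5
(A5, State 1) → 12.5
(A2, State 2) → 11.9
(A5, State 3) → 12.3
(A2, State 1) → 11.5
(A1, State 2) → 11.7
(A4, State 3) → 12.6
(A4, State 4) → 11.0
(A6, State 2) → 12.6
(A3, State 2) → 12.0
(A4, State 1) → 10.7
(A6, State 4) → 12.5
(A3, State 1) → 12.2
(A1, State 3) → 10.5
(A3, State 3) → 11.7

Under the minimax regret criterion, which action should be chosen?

A5

Column bests: State 1=12.5, State 2=12.6, State 3=12.6, State 4=12.5.
A1 regrets: 1.3, 0.9, 2.1, 0.4 → max 2.1
A2 regrets: 1.0, 0.7, 2.0, 0.0 → max 2.0
A3 regrets: 0.3, 0.6, 0.9, 1.0 → max 1.0
A4 regrets: 1.8, 0.2, 0.0, 1.5 → max 1.8
A5 regrets: 0.0, 0.3, 0.3, 0.1 → max 0.3
A6 regrets: 2.0, 0.0, 1.9, 0.0 → max 2.0
Smallest max regret = 0.3 → A5.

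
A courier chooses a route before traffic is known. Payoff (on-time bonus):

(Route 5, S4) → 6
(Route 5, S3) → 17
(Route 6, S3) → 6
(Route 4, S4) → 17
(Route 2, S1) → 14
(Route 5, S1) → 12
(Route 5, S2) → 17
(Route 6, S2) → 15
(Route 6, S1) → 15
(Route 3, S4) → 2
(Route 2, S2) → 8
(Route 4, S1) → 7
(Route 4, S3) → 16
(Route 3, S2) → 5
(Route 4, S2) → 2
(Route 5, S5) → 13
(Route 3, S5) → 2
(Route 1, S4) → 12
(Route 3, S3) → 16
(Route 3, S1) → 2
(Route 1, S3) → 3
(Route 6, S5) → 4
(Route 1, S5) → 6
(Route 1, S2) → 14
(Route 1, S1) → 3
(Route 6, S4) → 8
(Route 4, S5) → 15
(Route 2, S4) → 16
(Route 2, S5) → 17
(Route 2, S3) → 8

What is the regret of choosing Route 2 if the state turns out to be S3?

9

Best payoff under S3 is 17.
Regret = 17 − 8 = 9.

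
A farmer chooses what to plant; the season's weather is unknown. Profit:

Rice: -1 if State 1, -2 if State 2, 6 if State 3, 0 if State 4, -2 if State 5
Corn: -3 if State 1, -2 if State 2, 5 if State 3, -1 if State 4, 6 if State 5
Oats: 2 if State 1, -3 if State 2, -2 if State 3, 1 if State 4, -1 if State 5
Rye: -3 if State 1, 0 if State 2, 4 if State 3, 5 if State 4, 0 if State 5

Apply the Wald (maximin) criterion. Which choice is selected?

Rice

Row minima: Rice=-2, Corn=-3, Oats=-3, Rye=-3
Best worst-case = -2 → Rice.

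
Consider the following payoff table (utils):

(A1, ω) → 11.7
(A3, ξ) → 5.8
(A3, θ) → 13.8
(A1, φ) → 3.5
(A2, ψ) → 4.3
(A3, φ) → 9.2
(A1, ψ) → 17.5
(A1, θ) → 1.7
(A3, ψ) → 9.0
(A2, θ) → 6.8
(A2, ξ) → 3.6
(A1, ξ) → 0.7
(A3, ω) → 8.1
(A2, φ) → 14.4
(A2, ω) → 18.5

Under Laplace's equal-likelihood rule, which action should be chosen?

A2

Row averages: A1=7.02, A2=9.52, A3=9.18
Highest average = 9.52 → A2.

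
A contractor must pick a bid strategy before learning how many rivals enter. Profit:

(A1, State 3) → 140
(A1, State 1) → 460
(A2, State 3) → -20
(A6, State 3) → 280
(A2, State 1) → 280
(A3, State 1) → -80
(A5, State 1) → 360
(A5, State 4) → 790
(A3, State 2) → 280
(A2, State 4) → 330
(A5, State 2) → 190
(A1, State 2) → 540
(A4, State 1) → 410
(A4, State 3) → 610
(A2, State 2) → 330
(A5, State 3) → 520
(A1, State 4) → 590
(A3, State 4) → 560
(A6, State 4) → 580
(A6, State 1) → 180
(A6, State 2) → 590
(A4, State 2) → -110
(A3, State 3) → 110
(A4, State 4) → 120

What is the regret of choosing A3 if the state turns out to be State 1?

540

Best payoff under State 1 is 460.
Regret = 460 − (-80) = 540.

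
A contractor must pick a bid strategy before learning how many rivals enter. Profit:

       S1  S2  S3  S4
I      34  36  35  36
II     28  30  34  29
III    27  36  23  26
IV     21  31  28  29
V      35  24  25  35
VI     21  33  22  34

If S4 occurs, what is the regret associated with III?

Best payoff under S4 is 36.
Regret = 36 − 26 = 10.

10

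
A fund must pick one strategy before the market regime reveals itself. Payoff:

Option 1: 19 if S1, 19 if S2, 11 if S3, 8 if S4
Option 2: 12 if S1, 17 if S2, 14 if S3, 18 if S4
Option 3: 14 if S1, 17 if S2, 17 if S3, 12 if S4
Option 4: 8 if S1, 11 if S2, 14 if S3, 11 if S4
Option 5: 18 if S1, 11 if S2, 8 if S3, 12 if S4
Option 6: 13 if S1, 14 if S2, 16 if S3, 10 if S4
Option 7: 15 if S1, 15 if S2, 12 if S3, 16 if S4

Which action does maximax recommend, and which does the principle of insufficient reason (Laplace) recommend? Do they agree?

Row maxima: Option 1=19, Option 2=18, Option 3=17, Option 4=14, Option 5=18, Option 6=16, Option 7=16
Best best-case = 19 → Option 1.
Row averages: Option 1=14.25, Option 2=15.25, Option 3=15, Option 4=11, Option 5=12.25, Option 6=13.25, Option 7=14.5
Highest average = 15.25 → Option 2.

maximax → Option 1; laplace → Option 2 (disagree)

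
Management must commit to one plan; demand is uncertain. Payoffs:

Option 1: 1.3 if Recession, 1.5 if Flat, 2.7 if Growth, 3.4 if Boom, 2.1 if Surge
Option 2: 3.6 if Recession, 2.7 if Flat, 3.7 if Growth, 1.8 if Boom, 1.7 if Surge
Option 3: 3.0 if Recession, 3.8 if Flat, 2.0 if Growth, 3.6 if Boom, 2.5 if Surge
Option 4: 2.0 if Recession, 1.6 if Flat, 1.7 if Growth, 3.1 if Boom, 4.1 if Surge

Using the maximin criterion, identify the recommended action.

Row minima: Option 1=1.3, Option 2=1.7, Option 3=2.0, Option 4=1.6
Best worst-case = 2.0 → Option 3.

Option 3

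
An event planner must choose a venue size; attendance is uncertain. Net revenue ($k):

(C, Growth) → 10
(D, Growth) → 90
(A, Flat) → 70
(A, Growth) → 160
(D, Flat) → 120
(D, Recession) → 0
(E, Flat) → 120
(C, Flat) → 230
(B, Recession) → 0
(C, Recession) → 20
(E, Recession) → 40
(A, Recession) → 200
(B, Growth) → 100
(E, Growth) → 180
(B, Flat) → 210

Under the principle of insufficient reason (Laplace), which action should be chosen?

A

Row averages: A=430/3, B=310/3, C=260/3, D=70, E=340/3
Highest average = 430/3 → A.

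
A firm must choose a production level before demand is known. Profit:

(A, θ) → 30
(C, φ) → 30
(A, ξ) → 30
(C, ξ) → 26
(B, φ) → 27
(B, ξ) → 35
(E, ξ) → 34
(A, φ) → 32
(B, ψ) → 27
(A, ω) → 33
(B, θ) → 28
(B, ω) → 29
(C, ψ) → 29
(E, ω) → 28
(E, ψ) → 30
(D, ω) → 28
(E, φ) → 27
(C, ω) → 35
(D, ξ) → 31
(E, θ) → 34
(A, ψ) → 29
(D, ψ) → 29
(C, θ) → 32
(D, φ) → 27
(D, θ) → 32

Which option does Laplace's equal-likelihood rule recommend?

Row averages: A=30.8, B=29.2, C=30.4, D=29.4, E=30.6
Highest average = 30.8 → A.

A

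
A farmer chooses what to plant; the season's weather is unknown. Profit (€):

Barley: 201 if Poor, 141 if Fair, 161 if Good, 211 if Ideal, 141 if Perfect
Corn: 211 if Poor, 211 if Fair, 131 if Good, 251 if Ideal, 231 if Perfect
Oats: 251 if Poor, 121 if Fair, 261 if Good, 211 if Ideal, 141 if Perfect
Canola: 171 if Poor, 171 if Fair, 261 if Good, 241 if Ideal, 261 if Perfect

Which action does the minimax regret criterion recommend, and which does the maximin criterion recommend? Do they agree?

Column bests: Poor=251, Fair=211, Good=261, Ideal=251, Perfect=261.
Barley regrets: 50, 70, 100, 40, 120 → max 120
Corn regrets: 40, 0, 130, 0, 30 → max 130
Oats regrets: 0, 90, 0, 40, 120 → max 120
Canola regrets: 80, 40, 0, 10, 0 → max 80
Smallest max regret = 80 → Canola.
Row minima: Barley=141, Corn=131, Oats=121, Canola=171
Best worst-case = 171 → Canola.

minimax regret → Canola; maximin → Canola (agree)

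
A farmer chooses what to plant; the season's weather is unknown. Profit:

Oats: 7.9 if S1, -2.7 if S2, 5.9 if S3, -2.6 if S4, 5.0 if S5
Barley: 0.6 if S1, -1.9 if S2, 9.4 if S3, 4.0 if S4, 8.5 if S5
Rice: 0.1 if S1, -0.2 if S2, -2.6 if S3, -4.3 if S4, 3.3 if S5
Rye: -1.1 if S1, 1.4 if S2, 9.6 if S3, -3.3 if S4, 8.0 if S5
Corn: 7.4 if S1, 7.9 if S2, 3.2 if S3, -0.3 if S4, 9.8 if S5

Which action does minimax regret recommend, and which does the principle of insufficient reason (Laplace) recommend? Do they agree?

minimax regret → Corn; laplace → Corn (agree)

Column bests: S1=7.9, S2=7.9, S3=9.6, S4=4.0, S5=9.8.
Oats regrets: 0.0, 10.6, 3.7, 6.6, 4.8 → max 10.6
Barley regrets: 7.3, 9.8, 0.2, 0.0, 1.3 → max 9.8
Rice regrets: 7.8, 8.1, 12.2, 8.3, 6.5 → max 12.2
Rye regrets: 9.0, 6.5, 0.0, 7.3, 1.8 → max 9.0
Corn regrets: 0.5, 0.0, 6.4, 4.3, 0.0 → max 6.4
Smallest max regret = 6.4 → Corn.
Row averages: Oats=2.7, Barley=4.12, Rice=-0.74, Rye=2.92, Corn=5.6
Highest average = 5.6 → Corn.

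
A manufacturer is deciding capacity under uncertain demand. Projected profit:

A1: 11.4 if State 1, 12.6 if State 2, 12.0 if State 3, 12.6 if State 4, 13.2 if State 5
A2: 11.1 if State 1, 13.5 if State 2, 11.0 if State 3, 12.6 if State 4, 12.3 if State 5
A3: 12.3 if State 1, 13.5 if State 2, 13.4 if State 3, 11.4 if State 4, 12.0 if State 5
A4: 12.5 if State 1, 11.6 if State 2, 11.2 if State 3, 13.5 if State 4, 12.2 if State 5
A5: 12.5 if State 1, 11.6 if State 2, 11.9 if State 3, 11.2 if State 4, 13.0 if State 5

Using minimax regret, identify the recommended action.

Column bests: State 1=12.5, State 2=13.5, State 3=13.4, State 4=13.5, State 5=13.2.
A1 regrets: 1.1, 0.9, 1.4, 0.9, 0.0 → max 1.4
A2 regrets: 1.4, 0.0, 2.4, 0.9, 0.9 → max 2.4
A3 regrets: 0.2, 0.0, 0.0, 2.1, 1.2 → max 2.1
A4 regrets: 0.0, 1.9, 2.2, 0.0, 1.0 → max 2.2
A5 regrets: 0.0, 1.9, 1.5, 2.3, 0.2 → max 2.3
Smallest max regret = 1.4 → A1.

A1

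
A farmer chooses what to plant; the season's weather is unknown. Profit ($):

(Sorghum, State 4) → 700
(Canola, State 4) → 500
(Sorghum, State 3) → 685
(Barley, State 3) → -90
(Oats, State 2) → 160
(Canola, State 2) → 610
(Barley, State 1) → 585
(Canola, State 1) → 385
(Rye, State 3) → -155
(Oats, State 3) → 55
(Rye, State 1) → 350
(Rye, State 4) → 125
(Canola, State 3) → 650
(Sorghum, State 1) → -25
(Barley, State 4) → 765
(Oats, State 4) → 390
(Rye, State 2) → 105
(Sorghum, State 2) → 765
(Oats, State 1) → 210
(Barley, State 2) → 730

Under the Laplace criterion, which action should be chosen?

Canola

Row averages: Canola=536.25, Barley=497.5, Rye=106.25, Sorghum=531.25, Oats=203.75
Highest average = 536.25 → Canola.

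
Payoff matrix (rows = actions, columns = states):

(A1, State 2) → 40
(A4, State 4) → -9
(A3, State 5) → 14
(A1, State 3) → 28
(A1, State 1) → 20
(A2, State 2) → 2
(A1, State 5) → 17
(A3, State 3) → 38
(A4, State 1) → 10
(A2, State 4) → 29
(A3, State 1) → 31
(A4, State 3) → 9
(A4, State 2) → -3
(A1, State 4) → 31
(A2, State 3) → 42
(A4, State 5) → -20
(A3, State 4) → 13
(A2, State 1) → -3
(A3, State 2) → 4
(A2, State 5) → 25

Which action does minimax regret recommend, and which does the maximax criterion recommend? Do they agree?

minimax regret → A1; maximax → A2 (disagree)

Column bests: State 1=31, State 2=40, State 3=42, State 4=31, State 5=25.
A1 regrets: 11, 0, 14, 0, 8 → max 14
A2 regrets: 34, 38, 0, 2, 0 → max 38
A3 regrets: 0, 36, 4, 18, 11 → max 36
A4 regrets: 21, 43, 33, 40, 45 → max 45
Smallest max regret = 14 → A1.
Row maxima: A1=40, A2=42, A3=38, A4=10
Best best-case = 42 → A2.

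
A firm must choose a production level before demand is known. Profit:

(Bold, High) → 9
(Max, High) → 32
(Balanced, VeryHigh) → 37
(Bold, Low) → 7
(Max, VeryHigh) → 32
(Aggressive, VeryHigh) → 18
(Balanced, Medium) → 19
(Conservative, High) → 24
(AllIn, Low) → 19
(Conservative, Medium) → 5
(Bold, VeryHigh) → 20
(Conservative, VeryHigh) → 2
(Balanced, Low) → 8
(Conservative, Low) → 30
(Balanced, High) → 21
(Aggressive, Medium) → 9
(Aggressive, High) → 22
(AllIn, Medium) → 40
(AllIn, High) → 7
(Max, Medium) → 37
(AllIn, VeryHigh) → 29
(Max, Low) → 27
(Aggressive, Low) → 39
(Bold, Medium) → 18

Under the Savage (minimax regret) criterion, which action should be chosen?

Column bests: Low=39, Medium=40, High=32, VeryHigh=37.
Conservative regrets: 9, 35, 8, 35 → max 35
Balanced regrets: 31, 21, 11, 0 → max 31
Aggressive regrets: 0, 31, 10, 19 → max 31
Bold regrets: 32, 22, 23, 17 → max 32
AllIn regrets: 20, 0, 25, 8 → max 25
Max regrets: 12, 3, 0, 5 → max 12
Smallest max regret = 12 → Max.

Max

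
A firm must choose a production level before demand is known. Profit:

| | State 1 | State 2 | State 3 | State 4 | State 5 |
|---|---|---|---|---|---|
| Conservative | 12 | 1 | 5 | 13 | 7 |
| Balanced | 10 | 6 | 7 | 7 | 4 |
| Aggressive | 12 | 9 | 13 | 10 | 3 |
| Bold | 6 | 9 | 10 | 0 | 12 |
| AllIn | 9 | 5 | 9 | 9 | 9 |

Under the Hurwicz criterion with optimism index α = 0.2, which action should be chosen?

Conservative: 0.2·13 + 0.8·1 = 3.4
Balanced: 0.2·10 + 0.8·4 = 5.2
Aggressive: 0.2·13 + 0.8·3 = 5
Bold: 0.2·12 + 0.8·0 = 2.4
AllIn: 0.2·9 + 0.8·5 = 5.8
Highest Hurwicz score = 5.8 → AllIn.

AllIn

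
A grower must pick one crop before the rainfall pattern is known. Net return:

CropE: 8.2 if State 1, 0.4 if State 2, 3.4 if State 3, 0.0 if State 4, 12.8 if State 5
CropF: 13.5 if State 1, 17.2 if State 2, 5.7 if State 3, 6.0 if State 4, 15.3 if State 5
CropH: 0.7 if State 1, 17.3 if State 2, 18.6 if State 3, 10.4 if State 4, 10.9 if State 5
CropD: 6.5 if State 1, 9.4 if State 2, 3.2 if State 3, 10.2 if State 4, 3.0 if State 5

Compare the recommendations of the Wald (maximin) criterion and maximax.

Row minima: CropE=0.0, CropF=5.7, CropH=0.7, CropD=3.0
Best worst-case = 5.7 → CropF.
Row maxima: CropE=12.8, CropF=17.2, CropH=18.6, CropD=10.2
Best best-case = 18.6 → CropH.

maximin → CropF; maximax → CropH (disagree)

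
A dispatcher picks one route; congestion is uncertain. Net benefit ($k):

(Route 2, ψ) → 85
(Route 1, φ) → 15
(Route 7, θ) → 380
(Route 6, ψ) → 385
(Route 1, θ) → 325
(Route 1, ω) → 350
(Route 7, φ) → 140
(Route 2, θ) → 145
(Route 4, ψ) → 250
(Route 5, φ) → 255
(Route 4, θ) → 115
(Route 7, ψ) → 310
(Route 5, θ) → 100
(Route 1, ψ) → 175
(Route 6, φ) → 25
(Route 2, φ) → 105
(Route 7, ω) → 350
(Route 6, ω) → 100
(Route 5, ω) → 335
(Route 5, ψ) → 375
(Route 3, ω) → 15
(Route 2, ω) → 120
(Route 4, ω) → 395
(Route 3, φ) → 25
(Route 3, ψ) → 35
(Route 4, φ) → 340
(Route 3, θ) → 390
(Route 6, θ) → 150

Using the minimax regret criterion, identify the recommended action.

Column bests: θ=390, φ=340, ψ=385, ω=395.
Route 1 regrets: 65, 325, 210, 45 → max 325
Route 2 regrets: 245, 235, 300, 275 → max 300
Route 3 regrets: 0, 315, 350, 380 → max 380
Route 4 regrets: 275, 0, 135, 0 → max 275
Route 5 regrets: 290, 85, 10, 60 → max 290
Route 6 regrets: 240, 315, 0, 295 → max 315
Route 7 regrets: 10, 200, 75, 45 → max 200
Smallest max regret = 200 → Route 7.

Route 7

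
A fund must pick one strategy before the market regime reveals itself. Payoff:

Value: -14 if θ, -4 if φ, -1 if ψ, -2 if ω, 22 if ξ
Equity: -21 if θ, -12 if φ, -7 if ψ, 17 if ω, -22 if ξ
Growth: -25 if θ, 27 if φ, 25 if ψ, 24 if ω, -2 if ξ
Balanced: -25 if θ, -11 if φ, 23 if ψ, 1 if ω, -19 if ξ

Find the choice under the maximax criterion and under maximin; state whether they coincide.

Row maxima: Value=22, Equity=17, Growth=27, Balanced=23
Best best-case = 27 → Growth.
Row minima: Value=-14, Equity=-22, Growth=-25, Balanced=-25
Best worst-case = -14 → Value.

maximax → Growth; maximin → Value (disagree)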